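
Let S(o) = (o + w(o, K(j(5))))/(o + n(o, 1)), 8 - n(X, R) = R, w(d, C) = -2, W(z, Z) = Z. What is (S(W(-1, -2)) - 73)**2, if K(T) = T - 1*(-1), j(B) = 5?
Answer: 136161/25 ≈ 5446.4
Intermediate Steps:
K(T) = 1 + T (K(T) = T + 1 = 1 + T)
n(X, R) = 8 - R
S(o) = (-2 + o)/(7 + o) (S(o) = (o - 2)/(o + (8 - 1*1)) = (-2 + o)/(o + (8 - 1)) = (-2 + o)/(o + 7) = (-2 + o)/(7 + o))
(S(W(-1, -2)) - 73)**2 = ((-2 - 2)/(7 - 2) - 73)**2 = (-4/5 - 73)**2 = (-369/5)**2 = 136161/25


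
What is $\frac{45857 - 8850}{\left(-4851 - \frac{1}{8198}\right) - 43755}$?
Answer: $- \frac{303383386}{398471989} \approx -0.76137$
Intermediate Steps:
$\frac{45857 - 8850}{\left(-4851 - \frac{1}{8198}\right) - 43755} = \frac{37007}{\left(-4851 - \frac{1}{8198}\right) - 43755} = \frac{37007}{- \frac{39768499}{8198} - 43755} = \frac{37007}{- \frac{398471989}{8198}} = 37007 \left(- \frac{8198}{398471989}\right) = - \frac{303383386}{398471989}$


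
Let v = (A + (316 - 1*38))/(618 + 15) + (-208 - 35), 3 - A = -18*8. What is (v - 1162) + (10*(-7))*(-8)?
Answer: -534460/633 ≈ -844.33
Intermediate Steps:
A = 147 (A = 3 - (-18)*8 = 3 - 1*(-144) = 3 + 144 = 147)
v = -153394/633 (v = (147 + (316 - 1*38))/(618 + 15) + (-208 - 35) = (147 + (316 - 38))/633 - 243 = (147 + 278)*(1/633) - 243 = 425*(1/633) - 243 = 425/633 - 243 = -153394/633 ≈ -242.33)
(v - 1162) + (10*(-7))*(-8) = (-153394/633 - 1162) + (10*(-7))*(-8) = -888940/633 - 70*(-8) = -888940/633 + 560 = -534460/633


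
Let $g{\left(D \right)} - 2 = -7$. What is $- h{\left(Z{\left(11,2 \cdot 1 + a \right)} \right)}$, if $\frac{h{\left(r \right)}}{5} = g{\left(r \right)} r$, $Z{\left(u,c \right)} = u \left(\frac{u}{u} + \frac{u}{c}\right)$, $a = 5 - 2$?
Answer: $880$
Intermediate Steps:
$a = 3$
$g{\left(D \right)} = -5$ ($g{\left(D \right)} = 2 - 7 = -5$)
$Z{\left(u,c \right)} = u \left(1 + \frac{u}{c}\right)$
$h{\left(r \right)} = - 25 r$ ($h{\left(r \right)} = 5 \left(- 5 r\right) = - 25 r$)
$- h{\left(Z{\left(11,2 \cdot 1 + a \right)} \right)} = - \left(-25\right) \frac{11 \left(\left(2 \cdot 1 + 3\right) + 11\right)}{2 \cdot 1 + 3} = - \left(-25\right) \frac{11 \left(\left(2 + 3\right) + 11\right)}{2 + 3} = - \left(-25\right) \frac{11 \left(5 + 11\right)}{5} = - \left(-25\right) 11 \cdot \frac{1}{5} \cdot 16 = - \frac{\left(-25\right) 176}{5} = \left(-1\right) \left(-880\right) = 880$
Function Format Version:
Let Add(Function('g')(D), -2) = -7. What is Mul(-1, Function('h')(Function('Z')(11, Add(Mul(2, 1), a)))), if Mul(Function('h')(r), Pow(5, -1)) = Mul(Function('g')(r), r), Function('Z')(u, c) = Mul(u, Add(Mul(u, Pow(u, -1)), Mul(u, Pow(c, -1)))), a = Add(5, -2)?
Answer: 880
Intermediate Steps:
a = 3
Function('g')(D) = -5 (Function('g')(D) = Add(2, -7) = -5)
Function('Z')(u, c) = Mul(u, Add(1, Mul(u, Pow(c, -1))))
Function('h')(r) = Mul(-25, r) (Function('h')(r) = Mul(5, Mul(-5, r)) = Mul(-25, r))
Mul(-1, Function('h')(Function('Z')(11, Add(Mul(2, 1), a)))) = Mul(-1, Mul(-25, Mul(11, Pow(Add(Mul(2, 1), 3), -1), Add(Add(Mul(2, 1), 3), 11)))) = Mul(-1, Mul(-25, Mul(11, Pow(Add(2, 3), -1), Add(Add(2, 3), 11)))) = Mul(-1, Mul(-25, Mul(11, Pow(5, -1), Add(5, 11)))) = Mul(-1, Mul(-25, Mul(11, Rational(1, 5), 16))) = Mul(-1, Mul(-25, Rational(176, 5))) = Mul(-1, -880) = 880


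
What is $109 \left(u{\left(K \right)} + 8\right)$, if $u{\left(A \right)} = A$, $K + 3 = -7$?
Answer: $-218$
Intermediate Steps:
$K = -10$ ($K = -3 - 7 = -10$)
$109 \left(u{\left(K \right)} + 8\right) = 109 \left(-10 + 8\right) = 109 \left(-2\right) = -218$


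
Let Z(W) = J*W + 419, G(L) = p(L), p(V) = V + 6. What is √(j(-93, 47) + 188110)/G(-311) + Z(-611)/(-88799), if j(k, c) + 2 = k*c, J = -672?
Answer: -411011/88799 - √183737/305 ≈ -6.0340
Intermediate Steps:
p(V) = 6 + V
j(k, c) = -2 + c*k (j(k, c) = -2 + k*c = -2 + c*k)
G(L) = 6 + L
Z(W) = 419 - 672*W (Z(W) = -672*W + 419 = 419 - 672*W)
√(j(-93, 47) + 188110)/G(-311) + Z(-611)/(-88799) = √((-2 + 47*(-93)) + 188110)/(6 - 311) + (419 - 672*(-611))/(-88799) = √((-2 - 4371) + 188110)/(-305) + (419 + 410592)*(-1/88799) = √(-4373 + 188110)*(-1/305) + 411011*(-1/88799) = √183737*(-1/305) - 411011/88799 = -√183737/305 - 411011/88799 = -411011/88799 - √183737/305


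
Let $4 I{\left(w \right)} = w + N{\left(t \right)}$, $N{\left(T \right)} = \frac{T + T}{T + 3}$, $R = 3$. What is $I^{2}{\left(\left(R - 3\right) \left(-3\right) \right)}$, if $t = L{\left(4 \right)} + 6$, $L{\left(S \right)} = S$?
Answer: $\frac{25}{169} \approx 0.14793$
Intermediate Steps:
$t = 10$ ($t = 4 + 6 = 10$)
$N{\left(T \right)} = \frac{2 T}{3 + T}$
$I{\left(w \right)} = \frac{5}{13} + \frac{w}{4}$ ($I{\left(w \right)} = \frac{w + 2 \cdot 10 \frac{1}{3 + 10}}{4} = \frac{w + 2 \cdot 10 \cdot \frac{1}{13}}{4} = \frac{w + \frac{20}{13}}{4} = \frac{\frac{20}{13} + w}{4} = \frac{5}{13} + \frac{w}{4}$)
$I^{2}{\left(\left(R - 3\right) \left(-3\right) \right)} = \left(\frac{5}{13} + \frac{\left(3 - 3\right) \left(-3\right)}{4}\right)^{2} = \left(\frac{5}{13} + \frac{0 \left(-3\right)}{4}\right)^{2} = \left(\frac{5}{13} + \frac{1}{4} \cdot 0\right)^{2} = \left(\frac{5}{13} + 0\right)^{2} = \left(\frac{5}{13}\right)^{2} = \frac{25}{169}$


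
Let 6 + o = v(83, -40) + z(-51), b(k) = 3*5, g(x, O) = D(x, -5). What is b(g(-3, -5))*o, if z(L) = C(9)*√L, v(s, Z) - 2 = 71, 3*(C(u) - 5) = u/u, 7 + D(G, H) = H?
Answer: 1005 + 80*I*√51 ≈ 1005.0 + 571.31*I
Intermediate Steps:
D(G, H) = -7 + H
C(u) = 16/3 (C(u) = 5 + (u/u)/3 = 5 + (⅓)*1 = 5 + ⅓ = 16/3)
v(s, Z) = 73 (v(s, Z) = 2 + 71 = 73)
g(x, O) = -12 (g(x, O) = -7 - 5 = -12)
z(L) = 16*√L/3
b(k) = 15
o = 67 + 16*I*√51/3 (o = -6 + (73 + 16*√(-51)/3) = -6 + (73 + 16*(I*√51)/3) = -6 + (73 + 16*I*√51/3) = 67 + 16*I*√51/3 ≈ 67.0 + 38.088*I)
b(g(-3, -5))*o = 15*(67 + 16*I*√51/3) = 1005 + 80*I*√51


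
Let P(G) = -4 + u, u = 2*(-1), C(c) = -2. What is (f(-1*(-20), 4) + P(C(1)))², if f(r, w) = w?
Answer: 4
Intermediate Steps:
u = -2
P(G) = -6 (P(G) = -4 - 2 = -6)
(f(-1*(-20), 4) + P(C(1)))² = (4 - 6)² = (-2)² = 4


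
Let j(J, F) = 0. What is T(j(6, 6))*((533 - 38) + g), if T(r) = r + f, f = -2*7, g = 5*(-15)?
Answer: -5880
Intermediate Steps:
g = -75
f = -14
T(r) = -14 + r (T(r) = r - 14 = -14 + r)
T(j(6, 6))*((533 - 38) + g) = (-14 + 0)*((533 - 38) - 75) = -14*(495 - 75) = -14*420 = -5880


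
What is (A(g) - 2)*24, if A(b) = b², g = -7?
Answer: 1128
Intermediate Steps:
(A(g) - 2)*24 = ((-7)² - 2)*24 = (49 - 2)*24 = 47*24 = 1128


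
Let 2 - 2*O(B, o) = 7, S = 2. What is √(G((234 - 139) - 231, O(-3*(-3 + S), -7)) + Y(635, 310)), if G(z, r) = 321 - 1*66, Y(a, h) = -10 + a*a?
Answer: 3*√44830 ≈ 635.19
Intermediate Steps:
O(B, o) = -5/2 (O(B, o) = 1 - ½*7 = 1 - 7/2 = -5/2)
Y(a, h) = -10 + a²
G(z, r) = 255 (G(z, r) = 321 - 66 = 255)
√(G((234 - 139) - 231, O(-3*(-3 + S), -7)) + Y(635, 310)) = √(255 + (-10 + 635²)) = √(255 + (-10 + 403225)) = √(255 + 403215) = √403470 = 3*√44830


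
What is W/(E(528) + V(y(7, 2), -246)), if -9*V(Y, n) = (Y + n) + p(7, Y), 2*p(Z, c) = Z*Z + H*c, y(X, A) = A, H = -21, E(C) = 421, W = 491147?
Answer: 8840646/8059 ≈ 1097.0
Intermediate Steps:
p(Z, c) = Z²/2 - 21*c/2 (p(Z, c) = (Z*Z - 21*c)/2 = (Z² - 21*c)/2 = Z²/2 - 21*c/2)
V(Y, n) = -49/18 - n/9 + 19*Y/18 (V(Y, n) = -((Y + n) + ((½)*7² - 21*Y/2))/9 = -((Y + n) + ((½)*49 - 21*Y/2))/9 = -((Y + n) + (49/2 - 21*Y/2))/9 = -(49/2 + n - 19*Y/2)/9 = -49/18 - n/9 + 19*Y/18)
W/(E(528) + V(y(7, 2), -246)) = 491147/(421 + (-49/18 - ⅑*(-246) + (19/18)*2)) = 491147/(421 + (-49/18 + 82/3 + 19/9)) = 491147/(421 + 481/18) = 491147/(8059/18) = 491147*(18/8059) = 8840646/8059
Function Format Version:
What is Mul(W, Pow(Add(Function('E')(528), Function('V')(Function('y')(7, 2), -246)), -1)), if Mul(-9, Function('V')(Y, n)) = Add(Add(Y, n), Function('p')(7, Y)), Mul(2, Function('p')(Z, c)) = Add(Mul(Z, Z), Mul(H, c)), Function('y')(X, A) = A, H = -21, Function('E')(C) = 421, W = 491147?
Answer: Rational(8840646, 8059) ≈ 1097.0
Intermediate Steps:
Function('p')(Z, c) = Add(Mul(Rational(1, 2), Pow(Z, 2)), Mul(Rational(-21, 2), c)) (Function('p')(Z, c) = Mul(Rational(1, 2), Add(Mul(Z, Z), Mul(-21, c))) = Mul(Rational(1, 2), Add(Pow(Z, 2), Mul(-21, c))) = Add(Mul(Rational(1, 2), Pow(Z, 2)), Mul(Rational(-21, 2), c)))
Function('V')(Y, n) = Add(Rational(-49, 18), Mul(Rational(-1, 9), n), Mul(Rational(19, 18), Y)) (Function('V')(Y, n) = Mul(Rational(-1, 9), Add(Add(Y, n), Add(Mul(Rational(1, 2), Pow(7, 2)), Mul(Rational(-21, 2), Y)))) = Mul(Rational(-1, 9), Add(Add(Y, n), Add(Mul(Rational(1, 2), 49), Mul(Rational(-21, 2), Y)))) = Mul(Rational(-1, 9), Add(Add(Y, n), Add(Rational(49, 2), Mul(Rational(-21, 2), Y)))) = Mul(Rational(-1, 9), Add(Rational(49, 2), n, Mul(Rational(-19, 2), Y))) = Add(Rational(-49, 18), Mul(Rational(-1, 9), n), Mul(Rational(19, 18), Y)))
Mul(W, Pow(Add(Function('E')(528), Function('V')(Function('y')(7, 2), -246)), -1)) = Mul(491147, Pow(Add(421, Add(Rational(-49, 18), Mul(Rational(-1, 9), -246), Mul(Rational(19, 18), 2))), -1)) = Mul(491147, Pow(Add(421, Add(Rational(-49, 18), Rational(82, 3), Rational(19, 9))), -1)) = Mul(491147, Pow(Add(421, Rational(481, 18)), -1)) = Mul(491147, Pow(Rational(8059, 18), -1)) = Mul(491147, Rational(18, 8059)) = Rational(8840646, 8059)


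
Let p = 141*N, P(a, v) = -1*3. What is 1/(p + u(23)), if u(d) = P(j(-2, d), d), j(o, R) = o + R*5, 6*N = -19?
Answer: -2/899 ≈ -0.0022247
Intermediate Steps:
N = -19/6 (N = (1/6)*(-19) = -19/6 ≈ -3.1667)
j(o, R) = o + 5*R
P(a, v) = -3
u(d) = -3
p = -893/2 (p = 141*(-19/6) = -893/2 ≈ -446.50)
1/(p + u(23)) = 1/(-893/2 - 3) = 1/(-899/2) = -2/899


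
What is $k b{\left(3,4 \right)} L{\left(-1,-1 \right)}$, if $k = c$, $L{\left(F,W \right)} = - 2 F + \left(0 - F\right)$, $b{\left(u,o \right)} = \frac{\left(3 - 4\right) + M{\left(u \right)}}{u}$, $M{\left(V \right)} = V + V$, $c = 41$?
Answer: $205$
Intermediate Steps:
$M{\left(V \right)} = 2 V$
$b{\left(u,o \right)} = \frac{-1 + 2 u}{u}$ ($b{\left(u,o \right)} = \frac{\left(3 - 4\right) + 2 u}{u} = \frac{-1 + 2 u}{u}$)
$L{\left(F,W \right)} = - 3 F$ ($L{\left(F,W \right)} = - 2 F - F = - 3 F$)
$k = 41$
$k b{\left(3,4 \right)} L{\left(-1,-1 \right)} = 41 \left(2 - \frac{1}{3}\right) \left(\left(-3\right) \left(-1\right)\right) = 41 \left(2 - \frac{1}{3}\right) 3 = 41 \cdot \frac{5}{3} \cdot 3 = \frac{205}{3} \cdot 3 = 205$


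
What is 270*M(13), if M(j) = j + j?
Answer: 7020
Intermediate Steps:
M(j) = 2*j
270*M(13) = 270*(2*13) = 270*26 = 7020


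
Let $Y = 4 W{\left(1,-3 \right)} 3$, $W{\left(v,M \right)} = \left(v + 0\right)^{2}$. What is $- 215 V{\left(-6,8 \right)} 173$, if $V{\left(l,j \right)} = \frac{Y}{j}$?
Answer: $- \frac{111585}{2} \approx -55793.0$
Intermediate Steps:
$W{\left(v,M \right)} = v^{2}$
$Y = 12$ ($Y = 4 \cdot 1^{2} \cdot 3 = 4 \cdot 1 \cdot 3 = 4 \cdot 3 = 12$)
$V{\left(l,j \right)} = \frac{12}{j}$
$- 215 V{\left(-6,8 \right)} 173 = - 215 \cdot \frac{12}{8} \cdot 173 = - 215 \cdot 12 \cdot \frac{1}{8} \cdot 173 = \left(-215\right) \frac{3}{2} \cdot 173 = \left(- \frac{645}{2}\right) 173 = - \frac{111585}{2}$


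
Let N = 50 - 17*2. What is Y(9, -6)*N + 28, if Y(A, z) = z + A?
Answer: 76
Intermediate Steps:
Y(A, z) = A + z
N = 16 (N = 50 - 1*34 = 50 - 34 = 16)
Y(9, -6)*N + 28 = (9 - 6)*16 + 28 = 3*16 + 28 = 48 + 28 = 76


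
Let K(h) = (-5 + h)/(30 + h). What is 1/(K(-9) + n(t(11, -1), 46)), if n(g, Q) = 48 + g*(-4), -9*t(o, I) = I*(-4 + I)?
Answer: 9/446 ≈ 0.020179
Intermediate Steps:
t(o, I) = -I*(-4 + I)/9
n(g, Q) = 48 - 4*g
K(h) = (-5 + h)/(30 + h)
1/(K(-9) + n(t(11, -1), 46)) = 1/((-5 - 9)/(30 - 9) + (48 - 4*(-1)*(4 - 1*(-1))/9)) = 1/(-14/21 + (48 - 4*(-1)*(4 + 1)/9)) = 1/((1/21)*(-14) + (48 - 4*(-1)*5/9)) = 1/(-2/3 + (48 - 4*(-5/9))) = 1/(-2/3 + (48 + 20/9)) = 1/(-2/3 + 452/9) = 1/(446/9) = 9/446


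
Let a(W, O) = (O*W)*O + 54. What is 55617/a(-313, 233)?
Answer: -55617/16992403 ≈ -0.0032731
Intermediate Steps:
a(W, O) = 54 + W*O² (a(W, O) = W*O² + 54 = 54 + W*O²)
55617/a(-313, 233) = 55617/(54 - 313*233²) = 55617/(54 - 313*54289) = 55617/(54 - 16992457) = 55617/(-16992403) = 55617*(-1/16992403) = -55617/16992403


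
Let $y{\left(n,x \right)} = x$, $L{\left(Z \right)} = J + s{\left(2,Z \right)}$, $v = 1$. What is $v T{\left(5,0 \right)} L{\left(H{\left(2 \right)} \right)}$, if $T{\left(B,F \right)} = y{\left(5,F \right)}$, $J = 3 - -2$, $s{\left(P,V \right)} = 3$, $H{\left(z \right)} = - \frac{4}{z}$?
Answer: $0$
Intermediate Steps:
$J = 5$ ($J = 3 + 2 = 5$)
$L{\left(Z \right)} = 8$ ($L{\left(Z \right)} = 5 + 3 = 8$)
$T{\left(B,F \right)} = F$
$v T{\left(5,0 \right)} L{\left(H{\left(2 \right)} \right)} = 1 \cdot 0 \cdot 8 = 0 \cdot 8 = 0$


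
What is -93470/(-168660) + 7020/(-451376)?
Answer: 512576519/951613452 ≈ 0.53864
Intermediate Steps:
-93470/(-168660) + 7020/(-451376) = -93470*(-1/168660) + 7020*(-1/451376) = 9347/16866 - 1755/112844 = 512576519/951613452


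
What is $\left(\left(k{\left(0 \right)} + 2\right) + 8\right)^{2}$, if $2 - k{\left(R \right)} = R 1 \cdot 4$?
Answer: $144$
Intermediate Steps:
$k{\left(R \right)} = 2 - 4 R$ ($k{\left(R \right)} = 2 - R 1 \cdot 4 = 2 - R 4 = 2 - 4 R$)
$\left(\left(k{\left(0 \right)} + 2\right) + 8\right)^{2} = \left(\left(\left(2 - 0\right) + 2\right) + 8\right)^{2} = \left(\left(\left(2 + 0\right) + 2\right) + 8\right)^{2} = \left(\left(2 + 2\right) + 8\right)^{2} = \left(4 + 8\right)^{2} = 12^{2} = 144$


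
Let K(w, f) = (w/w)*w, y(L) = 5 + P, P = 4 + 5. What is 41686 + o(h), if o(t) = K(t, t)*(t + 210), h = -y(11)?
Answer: 38942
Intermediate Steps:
P = 9
y(L) = 14 (y(L) = 5 + 9 = 14)
h = -14 (h = -1*14 = -14)
K(w, f) = w (K(w, f) = 1*w = w)
o(t) = t*(210 + t) (o(t) = t*(t + 210) = t*(210 + t))
41686 + o(h) = 41686 - 14*(210 - 14) = 41686 - 14*196 = 41686 - 2744 = 38942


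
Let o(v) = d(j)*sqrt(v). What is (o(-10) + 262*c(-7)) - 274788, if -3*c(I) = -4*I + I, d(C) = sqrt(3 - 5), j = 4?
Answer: -276622 - 2*sqrt(5) ≈ -2.7663e+5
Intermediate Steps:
d(C) = I*sqrt(2) (d(C) = sqrt(-2) = I*sqrt(2))
c(I) = I (c(I) = -(-4*I + I)/3 = -(-1)*I = I)
o(v) = I*sqrt(2)*sqrt(v) (o(v) = (I*sqrt(2))*sqrt(v) = I*sqrt(2)*sqrt(v))
(o(-10) + 262*c(-7)) - 274788 = (I*sqrt(2)*sqrt(-10) + 262*(-7)) - 274788 = (I*sqrt(2)*(I*sqrt(10)) - 1834) - 274788 = (-2*sqrt(5) - 1834) - 274788 = (-1834 - 2*sqrt(5)) - 274788 = -276622 - 2*sqrt(5)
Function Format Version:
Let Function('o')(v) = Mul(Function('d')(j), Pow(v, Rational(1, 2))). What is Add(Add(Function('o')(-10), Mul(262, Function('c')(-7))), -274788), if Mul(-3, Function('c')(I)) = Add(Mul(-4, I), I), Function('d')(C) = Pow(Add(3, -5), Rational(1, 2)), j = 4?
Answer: Add(-276622, Mul(-2, Pow(5, Rational(1, 2)))) ≈ -2.7663e+5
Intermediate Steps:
Function('d')(C) = Mul(I, Pow(2, Rational(1, 2))) (Function('d')(C) = Pow(-2, Rational(1, 2)) = Mul(I, Pow(2, Rational(1, 2))))
Function('c')(I) = I (Function('c')(I) = Mul(Rational(-1, 3), Add(Mul(-4, I), I)) = Mul(Rational(-1, 3), Mul(-3, I)) = I)
Function('o')(v) = Mul(I, Pow(2, Rational(1, 2)), Pow(v, Rational(1, 2))) (Function('o')(v) = Mul(Mul(I, Pow(2, Rational(1, 2))), Pow(v, Rational(1, 2))) = Mul(I, Pow(2, Rational(1, 2)), Pow(v, Rational(1, 2))))
Add(Add(Function('o')(-10), Mul(262, Function('c')(-7))), -274788) = Add(Add(Mul(I, Pow(2, Rational(1, 2)), Pow(-10, Rational(1, 2))), Mul(262, -7)), -274788) = Add(Add(Mul(I, Pow(2, Rational(1, 2)), Mul(I, Pow(10, Rational(1, 2)))), -1834), -274788) = Add(Add(Mul(-2, Pow(5, Rational(1, 2))), -1834), -274788) = Add(Add(-1834, Mul(-2, Pow(5, Rational(1, 2)))), -274788) = Add(-276622, Mul(-2, Pow(5, Rational(1, 2))))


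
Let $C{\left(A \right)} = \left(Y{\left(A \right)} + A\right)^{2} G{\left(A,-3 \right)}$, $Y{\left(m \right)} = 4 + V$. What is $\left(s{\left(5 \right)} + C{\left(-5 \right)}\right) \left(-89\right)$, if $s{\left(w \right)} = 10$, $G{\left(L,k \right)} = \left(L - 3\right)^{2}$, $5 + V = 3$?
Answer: $-52154$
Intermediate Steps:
$V = -2$ ($V = -5 + 3 = -2$)
$G{\left(L,k \right)} = \left(-3 + L\right)^{2}$
$Y{\left(m \right)} = 2$ ($Y{\left(m \right)} = 4 - 2 = 2$)
$C{\left(A \right)} = \left(-3 + A\right)^{2} \left(2 + A\right)^{2}$ ($C{\left(A \right)} = \left(2 + A\right)^{2} \left(-3 + A\right)^{2} = \left(-3 + A\right)^{2} \left(2 + A\right)^{2}$)
$\left(s{\left(5 \right)} + C{\left(-5 \right)}\right) \left(-89\right) = \left(10 + \left(-3 - 5\right)^{2} \left(2 - 5\right)^{2}\right) \left(-89\right) = \left(10 + \left(-8\right)^{2} \left(-3\right)^{2}\right) \left(-89\right) = \left(10 + 64 \cdot 9\right) \left(-89\right) = \left(10 + 576\right) \left(-89\right) = 586 \left(-89\right) = -52154$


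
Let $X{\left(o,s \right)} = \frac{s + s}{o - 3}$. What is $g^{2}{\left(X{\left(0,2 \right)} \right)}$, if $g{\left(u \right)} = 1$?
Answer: $1$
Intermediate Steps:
$X{\left(o,s \right)} = \frac{2 s}{-3 + o}$
$g^{2}{\left(X{\left(0,2 \right)} \right)} = 1^{2} = 1$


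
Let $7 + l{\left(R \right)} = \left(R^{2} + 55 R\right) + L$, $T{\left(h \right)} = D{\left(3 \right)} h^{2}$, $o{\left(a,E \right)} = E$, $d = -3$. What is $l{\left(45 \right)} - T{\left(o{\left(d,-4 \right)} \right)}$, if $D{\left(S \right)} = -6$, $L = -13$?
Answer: $4576$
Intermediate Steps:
$T{\left(h \right)} = - 6 h^{2}$
$l{\left(R \right)} = -20 + R^{2} + 55 R$ ($l{\left(R \right)} = -7 - \left(13 - R^{2} - 55 R\right) = -7 + \left(-13 + R^{2} + 55 R\right) = -20 + R^{2} + 55 R$)
$l{\left(45 \right)} - T{\left(o{\left(d,-4 \right)} \right)} = \left(-20 + 45^{2} + 55 \cdot 45\right) - - 6 \left(-4\right)^{2} = \left(-20 + 2025 + 2475\right) - \left(-6\right) 16 = 4480 - -96 = 4480 + 96 = 4576$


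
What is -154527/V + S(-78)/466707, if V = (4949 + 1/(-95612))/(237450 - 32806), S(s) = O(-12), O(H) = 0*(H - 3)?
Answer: -1007846837391152/157727929 ≈ -6.3898e+6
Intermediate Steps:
O(H) = 0 (O(H) = 0*(-3 + H) = 0)
S(s) = 0
V = 473183787/19566422128 (V = (4949 - 1/95612)/204644 = (473183787/95612)*(1/204644) = 473183787/19566422128 ≈ 0.024183)
-154527/V + S(-78)/466707 = -154527/473183787/19566422128 + 0/466707 = -154527*19566422128/473183787 + 0*(1/466707) = -1007846837391152/157727929 + 0 = -1007846837391152/157727929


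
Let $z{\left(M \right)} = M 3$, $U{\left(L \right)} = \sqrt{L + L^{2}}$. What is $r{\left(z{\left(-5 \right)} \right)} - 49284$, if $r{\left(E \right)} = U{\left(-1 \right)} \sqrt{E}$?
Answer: $-49284$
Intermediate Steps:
$z{\left(M \right)} = 3 M$
$r{\left(E \right)} = 0$ ($r{\left(E \right)} = \sqrt{- (1 - 1)} \sqrt{E} = \sqrt{\left(-1\right) 0} \sqrt{E} = \sqrt{0} \sqrt{E} = 0 \sqrt{E} = 0$)
$r{\left(z{\left(-5 \right)} \right)} - 49284 = 0 - 49284 = -49284$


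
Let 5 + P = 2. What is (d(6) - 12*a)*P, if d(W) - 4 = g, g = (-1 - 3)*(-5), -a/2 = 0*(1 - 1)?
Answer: -72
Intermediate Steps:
a = 0 (a = -0*(1 - 1) = -0*0 = -2*0 = 0)
P = -3 (P = -5 + 2 = -3)
g = 20 (g = -4*(-5) = 20)
d(W) = 24 (d(W) = 4 + 20 = 24)
(d(6) - 12*a)*P = (24 - 12*0)*(-3) = (24 + 0)*(-3) = 24*(-3) = -72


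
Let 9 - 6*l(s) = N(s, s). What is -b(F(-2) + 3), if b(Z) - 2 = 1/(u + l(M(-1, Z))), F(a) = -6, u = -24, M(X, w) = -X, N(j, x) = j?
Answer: -133/68 ≈ -1.9559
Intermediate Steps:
l(s) = 3/2 - s/6
b(Z) = 133/68 (b(Z) = 2 + 1/(-24 + (3/2 - (-1)*(-1)/6)) = 2 + 1/(-24 + (3/2 - ⅙*1)) = 2 + 1/(-24 + (3/2 - ⅙)) = 2 + 1/(-24 + 4/3) = 2 + 1/(-68/3) = 2 - 3/68 = 133/68)
-b(F(-2) + 3) = -1*133/68 = -133/68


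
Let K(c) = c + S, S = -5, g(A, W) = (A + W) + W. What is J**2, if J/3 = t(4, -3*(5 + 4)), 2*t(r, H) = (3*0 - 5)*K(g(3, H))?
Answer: 176400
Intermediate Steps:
g(A, W) = A + 2*W
K(c) = -5 + c (K(c) = c - 5 = -5 + c)
t(r, H) = 5 - 5*H (t(r, H) = ((3*0 - 5)*(-5 + (3 + 2*H)))/2 = ((0 - 5)*(-2 + 2*H))/2 = (-5*(-2 + 2*H))/2 = (10 - 10*H)/2 = 5 - 5*H)
J = 420 (J = 3*(5 - (-15)*(5 + 4)) = 3*(5 - (-15)*9) = 3*(5 - 5*(-27)) = 3*(5 + 135) = 3*140 = 420)
J**2 = 420**2 = 176400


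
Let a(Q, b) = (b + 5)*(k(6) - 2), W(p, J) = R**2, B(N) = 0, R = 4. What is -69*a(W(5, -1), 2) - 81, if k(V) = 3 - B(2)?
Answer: -564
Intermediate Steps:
W(p, J) = 16 (W(p, J) = 4**2 = 16)
k(V) = 3 (k(V) = 3 - 1*0 = 3 + 0 = 3)
a(Q, b) = 5 + b (a(Q, b) = (b + 5)*(3 - 2) = (5 + b)*1 = 5 + b)
-69*a(W(5, -1), 2) - 81 = -69*(5 + 2) - 81 = -69*7 - 81 = -483 - 81 = -564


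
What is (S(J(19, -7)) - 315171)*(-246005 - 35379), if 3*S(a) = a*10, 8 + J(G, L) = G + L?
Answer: 266040974632/3 ≈ 8.8680e+10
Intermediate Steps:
J(G, L) = -8 + G + L (J(G, L) = -8 + (G + L) = -8 + G + L)
S(a) = 10*a/3 (S(a) = (a*10)/3 = (10*a)/3 = 10*a/3)
(S(J(19, -7)) - 315171)*(-246005 - 35379) = (10*(-8 + 19 - 7)/3 - 315171)*(-246005 - 35379) = ((10/3)*4 - 315171)*(-281384) = (40/3 - 315171)*(-281384) = -945473/3*(-281384) = 266040974632/3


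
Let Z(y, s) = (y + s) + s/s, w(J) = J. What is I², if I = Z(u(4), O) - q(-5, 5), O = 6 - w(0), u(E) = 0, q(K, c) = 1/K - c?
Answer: 3721/25 ≈ 148.84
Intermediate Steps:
O = 6 (O = 6 - 1*0 = 6 + 0 = 6)
Z(y, s) = 1 + s + y (Z(y, s) = (s + y) + 1 = 1 + s + y)
I = 61/5 (I = (1 + 6 + 0) - (1/(-5) - 1*5) = 7 - (-⅕ - 5) = 7 - 1*(-26/5) = 7 + 26/5 = 61/5 ≈ 12.200)
I² = (61/5)² = 3721/25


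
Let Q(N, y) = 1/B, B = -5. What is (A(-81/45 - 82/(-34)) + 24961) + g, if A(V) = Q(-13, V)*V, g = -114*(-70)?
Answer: 13999873/425 ≈ 32941.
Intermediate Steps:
g = 7980
Q(N, y) = -1/5 (Q(N, y) = 1/(-5) = 1*(-1/5) = -1/5)
A(V) = -V/5
(A(-81/45 - 82/(-34)) + 24961) + g = (-(-81/45 - 82/(-34))/5 + 24961) + 7980 = (-(-81*1/45 - 82*(-1/34))/5 + 24961) + 7980 = (-(-9/5 + 41/17)/5 + 24961) + 7980 = (-1/5*52/85 + 24961) + 7980 = (-52/425 + 24961) + 7980 = 10608373/425 + 7980 = 13999873/425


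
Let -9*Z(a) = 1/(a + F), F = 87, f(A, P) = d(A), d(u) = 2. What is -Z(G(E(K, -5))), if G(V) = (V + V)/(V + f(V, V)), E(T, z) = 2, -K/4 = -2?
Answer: 1/792 ≈ 0.0012626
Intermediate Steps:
K = 8 (K = -4*(-2) = 8)
f(A, P) = 2
G(V) = 2*V/(2 + V) (G(V) = (V + V)/(V + 2) = (2*V)/(2 + V) = 2*V/(2 + V))
Z(a) = -1/(9*(87 + a)) (Z(a) = -1/(9*(a + 87)) = -1/(9*(87 + a)))
-Z(G(E(K, -5))) = -(-1)/(783 + 9*(2*2/(2 + 2))) = -(-1)/(783 + 9*(2*2/4)) = -(-1)/(783 + 9*(2*2*(¼))) = -(-1)/(783 + 9*1) = -(-1)/(783 + 9) = -(-1)/792 = -1*(-1/792) = 1/792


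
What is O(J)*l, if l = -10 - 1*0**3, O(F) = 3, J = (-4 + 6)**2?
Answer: -30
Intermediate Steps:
J = 4 (J = 2**2 = 4)
l = -10 (l = -10 - 1*0 = -10 + 0 = -10)
O(J)*l = 3*(-10) = -30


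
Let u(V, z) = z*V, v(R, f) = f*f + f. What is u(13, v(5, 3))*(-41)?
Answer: -6396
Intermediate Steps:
v(R, f) = f + f**2 (v(R, f) = f**2 + f = f + f**2)
u(V, z) = V*z
u(13, v(5, 3))*(-41) = (13*(3*(1 + 3)))*(-41) = (13*(3*4))*(-41) = (13*12)*(-41) = 156*(-41) = -6396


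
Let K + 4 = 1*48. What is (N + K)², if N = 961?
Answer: 1010025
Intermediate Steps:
K = 44 (K = -4 + 1*48 = -4 + 48 = 44)
(N + K)² = (961 + 44)² = 1005² = 1010025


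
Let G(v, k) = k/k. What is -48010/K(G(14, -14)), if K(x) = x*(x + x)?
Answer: -24005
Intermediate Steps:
G(v, k) = 1
K(x) = 2*x² (K(x) = x*(2*x) = 2*x²)
-48010/K(G(14, -14)) = -48010/(2*1²) = -48010/(2*1) = -48010/2 = -48010*½ = -24005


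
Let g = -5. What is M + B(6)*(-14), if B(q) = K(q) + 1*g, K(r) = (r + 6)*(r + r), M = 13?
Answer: -1933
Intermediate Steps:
K(r) = 2*r*(6 + r) (K(r) = (6 + r)*(2*r) = 2*r*(6 + r))
B(q) = -5 + 2*q*(6 + q) (B(q) = 2*q*(6 + q) + 1*(-5) = 2*q*(6 + q) - 5 = -5 + 2*q*(6 + q))
M + B(6)*(-14) = 13 + (-5 + 2*6*(6 + 6))*(-14) = 13 + (-5 + 2*6*12)*(-14) = 13 + (-5 + 144)*(-14) = 13 + 139*(-14) = 13 - 1946 = -1933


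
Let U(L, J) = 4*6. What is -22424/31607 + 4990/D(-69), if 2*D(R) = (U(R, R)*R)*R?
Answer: -561704519/902885562 ≈ -0.62212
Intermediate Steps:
U(L, J) = 24
D(R) = 12*R**2 (D(R) = ((24*R)*R)/2 = (24*R**2)/2 = 12*R**2)
-22424/31607 + 4990/D(-69) = -22424/31607 + 4990/((12*(-69)**2)) = -22424*1/31607 + 4990/((12*4761)) = -22424/31607 + 4990/57132 = -22424/31607 + 4990*(1/57132) = -22424/31607 + 2495/28566 = -561704519/902885562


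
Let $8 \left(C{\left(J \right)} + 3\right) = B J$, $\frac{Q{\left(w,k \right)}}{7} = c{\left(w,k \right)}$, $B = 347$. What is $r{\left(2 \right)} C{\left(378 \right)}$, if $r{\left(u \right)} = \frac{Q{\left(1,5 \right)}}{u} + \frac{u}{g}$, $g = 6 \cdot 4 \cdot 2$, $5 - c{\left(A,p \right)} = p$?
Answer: $\frac{21857}{32} \approx 683.03$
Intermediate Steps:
$c{\left(A,p \right)} = 5 - p$
$Q{\left(w,k \right)} = 35 - 7 k$ ($Q{\left(w,k \right)} = 7 \left(5 - k\right) = 35 - 7 k$)
$g = 48$ ($g = 24 \cdot 2 = 48$)
$C{\left(J \right)} = -3 + \frac{347 J}{8}$
$r{\left(u \right)} = \frac{u}{48}$ ($r{\left(u \right)} = \frac{35 - 35}{u} + \frac{u}{48} = \frac{35 - 35}{u} + u \frac{1}{48} = \frac{0}{u} + \frac{u}{48} = 0 + \frac{u}{48} = \frac{u}{48}$)
$r{\left(2 \right)} C{\left(378 \right)} = \frac{1}{48} \cdot 2 \left(-3 + \frac{347}{8} \cdot 378\right) = \frac{-3 + \frac{65583}{4}}{24} = \frac{1}{24} \cdot \frac{65571}{4} = \frac{21857}{32}$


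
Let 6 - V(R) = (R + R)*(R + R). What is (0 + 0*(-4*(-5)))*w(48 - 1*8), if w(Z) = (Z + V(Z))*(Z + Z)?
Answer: 0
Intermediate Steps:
V(R) = 6 - 4*R² (V(R) = 6 - (R + R)*(R + R) = 6 - 2*R*2*R = 6 - 4*R²)
w(Z) = 2*Z*(6 + Z - 4*Z²) (w(Z) = (Z + (6 - 4*Z²))*(Z + Z) = (6 + Z - 4*Z²)*(2*Z) = 2*Z*(6 + Z - 4*Z²))
(0 + 0*(-4*(-5)))*w(48 - 1*8) = (0 + 0*(-4*(-5)))*(2*(48 - 1*8)*(6 + (48 - 1*8) - 4*(48 - 1*8)²)) = (0 + 0*20)*(2*(48 - 8)*(6 + (48 - 8) - 4*(48 - 8)²)) = (0 + 0)*(2*40*(6 + 40 - 4*40²)) = 0*(2*40*(6 + 40 - 4*1600)) = 0*(2*40*(6 + 40 - 6400)) = 0*(2*40*(-6354)) = 0*(-508320) = 0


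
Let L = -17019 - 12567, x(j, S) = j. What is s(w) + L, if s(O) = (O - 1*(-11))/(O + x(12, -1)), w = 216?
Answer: -6745381/228 ≈ -29585.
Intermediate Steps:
s(O) = (11 + O)/(12 + O) (s(O) = (O - 1*(-11))/(O + 12) = (O + 11)/(12 + O) = (11 + O)/(12 + O))
L = -29586
s(w) + L = (11 + 216)/(12 + 216) - 29586 = 227/228 - 29586 = -6745381/228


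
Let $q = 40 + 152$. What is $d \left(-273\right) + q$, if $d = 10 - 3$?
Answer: $-1719$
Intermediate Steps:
$q = 192$
$d = 7$ ($d = 10 - 3 = 7$)
$d \left(-273\right) + q = 7 \left(-273\right) + 192 = -1911 + 192 = -1719$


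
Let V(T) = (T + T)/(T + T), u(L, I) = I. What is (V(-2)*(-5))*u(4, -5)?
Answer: 25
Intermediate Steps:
V(T) = 1 (V(T) = (2*T)/((2*T)) = (2*T)*(1/(2*T)) = 1)
(V(-2)*(-5))*u(4, -5) = (1*(-5))*(-5) = -5*(-5) = 25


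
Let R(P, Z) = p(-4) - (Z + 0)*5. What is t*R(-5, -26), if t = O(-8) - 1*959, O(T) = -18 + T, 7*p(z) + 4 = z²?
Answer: -908170/7 ≈ -1.2974e+5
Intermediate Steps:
p(z) = -4/7 + z²/7
R(P, Z) = 12/7 - 5*Z (R(P, Z) = (-4/7 + (⅐)*(-4)²) - (Z + 0)*5 = (-4/7 + (⅐)*16) - Z*5 = (-4/7 + 16/7) - 5*Z = 12/7 - 5*Z)
t = -985 (t = (-18 - 8) - 1*959 = -26 - 959 = -985)
t*R(-5, -26) = -985*(12/7 - 5*(-26)) = -985*(12/7 + 130) = -985*922/7 = -908170/7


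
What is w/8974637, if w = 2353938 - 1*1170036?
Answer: 1183902/8974637 ≈ 0.13192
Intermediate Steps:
w = 1183902 (w = 2353938 - 1170036 = 1183902)
w/8974637 = 1183902/8974637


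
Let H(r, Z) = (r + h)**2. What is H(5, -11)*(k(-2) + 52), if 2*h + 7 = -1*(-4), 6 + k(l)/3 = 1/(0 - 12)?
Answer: 6615/16 ≈ 413.44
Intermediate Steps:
k(l) = -73/4 (k(l) = -18 + 3/(0 - 12) = -18 + 3/(-12) = -18 + 3*(-1/12) = -18 - 1/4 = -73/4)
h = -3/2 (h = -7/2 + (-1*(-4))/2 = -7/2 + (1/2)*4 = -7/2 + 2 = -3/2 ≈ -1.5000)
H(r, Z) = (-3/2 + r)**2 (H(r, Z) = (r - 3/2)**2 = (-3/2 + r)**2)
H(5, -11)*(k(-2) + 52) = ((-3 + 2*5)**2/4)*(-73/4 + 52) = ((-3 + 10)**2/4)*(135/4) = ((1/4)*7**2)*(135/4) = ((1/4)*49)*(135/4) = (49/4)*(135/4) = 6615/16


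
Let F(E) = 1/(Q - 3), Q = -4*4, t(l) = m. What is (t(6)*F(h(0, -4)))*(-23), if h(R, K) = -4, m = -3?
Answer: -69/19 ≈ -3.6316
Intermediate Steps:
t(l) = -3
Q = -16
F(E) = -1/19 (F(E) = 1/(-16 - 3) = 1/(-19) = -1/19)
(t(6)*F(h(0, -4)))*(-23) = -3*(-1/19)*(-23) = (3/19)*(-23) = -69/19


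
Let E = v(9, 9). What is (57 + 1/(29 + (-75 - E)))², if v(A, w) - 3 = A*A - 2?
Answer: 53217025/16384 ≈ 3248.1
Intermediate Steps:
v(A, w) = 1 + A² (v(A, w) = 3 + (A*A - 2) = 3 + (A² - 2) = 3 + (-2 + A²) = 1 + A²)
E = 82 (E = 1 + 9² = 1 + 81 = 82)
(57 + 1/(29 + (-75 - E)))² = (57 + 1/(29 + (-75 - 1*82)))² = (57 + 1/(29 + (-75 - 82)))² = (57 + 1/(29 - 157))² = (57 + 1/(-128))² = (57 - 1/128)² = (7295/128)² = 53217025/16384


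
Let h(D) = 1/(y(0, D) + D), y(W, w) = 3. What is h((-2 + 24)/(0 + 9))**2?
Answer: 81/2401 ≈ 0.033736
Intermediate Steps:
h(D) = 1/(3 + D)
h((-2 + 24)/(0 + 9))**2 = (1/(3 + (-2 + 24)/(0 + 9)))**2 = (1/(3 + 22/9))**2 = (1/(49/9))**2 = (9/49)**2 = 81/2401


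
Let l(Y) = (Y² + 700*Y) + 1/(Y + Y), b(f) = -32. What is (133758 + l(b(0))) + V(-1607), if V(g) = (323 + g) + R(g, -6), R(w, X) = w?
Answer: 7007423/64 ≈ 1.0949e+5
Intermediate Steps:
l(Y) = Y² + 1/(2*Y) + 700*Y (l(Y) = (Y² + 700*Y) + 1/(2*Y) = Y² + 1/(2*Y) + 700*Y)
V(g) = 323 + 2*g (V(g) = (323 + g) + g = 323 + 2*g)
(133758 + l(b(0))) + V(-1607) = (133758 + ((-32)² + (½)/(-32) + 700*(-32))) + (323 + 2*(-1607)) = (133758 + (1024 + (½)*(-1/32) - 22400)) + (323 - 3214) = (133758 + (1024 - 1/64 - 22400)) - 2891 = (133758 - 1368065/64) - 2891 = 7192447/64 - 2891 = 7007423/64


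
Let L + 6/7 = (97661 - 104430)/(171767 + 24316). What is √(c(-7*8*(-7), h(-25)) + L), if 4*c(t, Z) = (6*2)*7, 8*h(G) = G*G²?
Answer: 8*√65770268795/457527 ≈ 4.4842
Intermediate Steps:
h(G) = G³/8 (h(G) = (G*G²)/8 = G³/8)
L = -1223881/1372581 (L = -6/7 + (97661 - 104430)/(171767 + 24316) = -6/7 - 6769/196083 = -1223881/1372581 ≈ -0.89166)
c(t, Z) = 21 (c(t, Z) = ((6*2)*7)/4 = (12*7)/4 = (¼)*84 = 21)
√(c(-7*8*(-7), h(-25)) + L) = √(21 - 1223881/1372581) = √(27600320/1372581) = 8*√65770268795/457527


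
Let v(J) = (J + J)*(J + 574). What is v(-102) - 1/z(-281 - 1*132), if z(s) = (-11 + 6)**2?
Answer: -2407201/25 ≈ -96288.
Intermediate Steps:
z(s) = 25 (z(s) = (-5)**2 = 25)
v(J) = 2*J*(574 + J) (v(J) = (2*J)*(574 + J) = 2*J*(574 + J))
v(-102) - 1/z(-281 - 1*132) = 2*(-102)*(574 - 102) - 1/25 = 2*(-102)*472 - 1*1/25 = -96288 - 1/25 = -2407201/25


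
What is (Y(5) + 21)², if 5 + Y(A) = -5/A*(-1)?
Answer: 289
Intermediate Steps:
Y(A) = -5 + 5/A (Y(A) = -5 - 5/A*(-1) = -5 + 5/A)
(Y(5) + 21)² = ((-5 + 5/5) + 21)² = ((-5 + 5*(⅕)) + 21)² = ((-5 + 1) + 21)² = (-4 + 21)² = 17² = 289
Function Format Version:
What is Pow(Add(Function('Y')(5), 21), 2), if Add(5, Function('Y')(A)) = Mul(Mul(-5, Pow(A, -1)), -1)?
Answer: 289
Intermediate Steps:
Function('Y')(A) = Add(-5, Mul(5, Pow(A, -1))) (Function('Y')(A) = Add(-5, Mul(Mul(-5, Pow(A, -1)), -1)) = Add(-5, Mul(5, Pow(A, -1))))
Pow(Add(Function('Y')(5), 21), 2) = Pow(Add(Add(-5, Mul(5, Pow(5, -1))), 21), 2) = Pow(Add(Add(-5, Mul(5, Rational(1, 5))), 21), 2) = Pow(Add(Add(-5, 1), 21), 2) = Pow(Add(-4, 21), 2) = Pow(17, 2) = 289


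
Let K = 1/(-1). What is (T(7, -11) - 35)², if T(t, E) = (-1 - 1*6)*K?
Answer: 784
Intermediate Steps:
K = -1
T(t, E) = 7 (T(t, E) = (-1 - 1*6)*(-1) = (-1 - 6)*(-1) = -7*(-1) = 7)
(T(7, -11) - 35)² = (7 - 35)² = (-28)² = 784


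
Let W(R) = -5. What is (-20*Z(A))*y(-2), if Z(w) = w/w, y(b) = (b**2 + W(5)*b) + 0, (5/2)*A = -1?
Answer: -280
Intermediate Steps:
A = -2/5 (A = (2/5)*(-1) = -2/5 ≈ -0.40000)
y(b) = b**2 - 5*b (y(b) = (b**2 - 5*b) + 0 = b**2 - 5*b)
Z(w) = 1
(-20*Z(A))*y(-2) = (-20*1)*(-2*(-5 - 2)) = -(-40)*(-7) = -20*14 = -280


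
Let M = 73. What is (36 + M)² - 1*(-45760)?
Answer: 57641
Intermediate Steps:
(36 + M)² - 1*(-45760) = (36 + 73)² - 1*(-45760) = 109² + 45760 = 11881 + 45760 = 57641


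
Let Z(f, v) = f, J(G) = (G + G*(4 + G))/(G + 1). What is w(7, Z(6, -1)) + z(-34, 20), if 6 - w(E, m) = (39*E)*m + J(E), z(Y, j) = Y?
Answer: -3353/2 ≈ -1676.5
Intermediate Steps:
J(G) = (G + G*(4 + G))/(1 + G)
w(E, m) = 6 - 39*E*m - E*(5 + E)/(1 + E) (w(E, m) = 6 - ((39*E)*m + E*(5 + E)/(1 + E)) = 6 - (39*E*m + E*(5 + E)/(1 + E)) = 6 + (-39*E*m - E*(5 + E)/(1 + E)) = 6 - 39*E*m - E*(5 + E)/(1 + E))
w(7, Z(6, -1)) + z(-34, 20) = (-1*7*(5 + 7) + 3*(1 + 7)*(2 - 13*7*6))/(1 + 7) - 34 = (-1*7*12 + 3*8*(2 - 546))/8 - 34 = (-84 + 3*8*(-544))/8 - 34 = (-84 - 13056)/8 - 34 = (⅛)*(-13140) - 34 = -3285/2 - 34 = -3353/2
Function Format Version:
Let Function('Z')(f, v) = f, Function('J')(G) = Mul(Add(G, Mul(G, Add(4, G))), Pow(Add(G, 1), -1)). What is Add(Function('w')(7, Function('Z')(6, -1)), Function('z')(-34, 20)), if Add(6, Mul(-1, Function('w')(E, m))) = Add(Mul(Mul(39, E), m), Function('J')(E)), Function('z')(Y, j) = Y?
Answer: Rational(-3353, 2) ≈ -1676.5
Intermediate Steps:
Function('J')(G) = Mul(Pow(Add(1, G), -1), Add(G, Mul(G, Add(4, G)))) (Function('J')(G) = Mul(Add(G, Mul(G, Add(4, G))), Pow(Add(1, G), -1)) = Mul(Pow(Add(1, G), -1), Add(G, Mul(G, Add(4, G)))))
Function('w')(E, m) = Add(6, Mul(-39, E, m), Mul(-1, E, Pow(Add(1, E), -1), Add(5, E))) (Function('w')(E, m) = Add(6, Mul(-1, Add(Mul(Mul(39, E), m), Mul(E, Pow(Add(1, E), -1), Add(5, E))))) = Add(6, Mul(-1, Add(Mul(39, E, m), Mul(E, Pow(Add(1, E), -1), Add(5, E))))) = Add(6, Add(Mul(-39, E, m), Mul(-1, E, Pow(Add(1, E), -1), Add(5, E)))) = Add(6, Mul(-39, E, m), Mul(-1, E, Pow(Add(1, E), -1), Add(5, E))))
Add(Function('w')(7, Function('Z')(6, -1)), Function('z')(-34, 20)) = Add(Mul(Pow(Add(1, 7), -1), Add(Mul(-1, 7, Add(5, 7)), Mul(3, Add(1, 7), Add(2, Mul(-13, 7, 6))))), -34) = Add(Mul(Pow(8, -1), Add(Mul(-1, 7, 12), Mul(3, 8, Add(2, -546)))), -34) = Add(Mul(Rational(1, 8), Add(-84, Mul(3, 8, -544))), -34) = Add(Mul(Rational(1, 8), Add(-84, -13056)), -34) = Add(Mul(Rational(1, 8), -13140), -34) = Add(Rational(-3285, 2), -34) = Rational(-3353, 2)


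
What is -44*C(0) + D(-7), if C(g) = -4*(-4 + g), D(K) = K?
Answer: -711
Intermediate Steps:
C(g) = 16 - 4*g
-44*C(0) + D(-7) = -44*(16 - 4*0) - 7 = -44*(16 + 0) - 7 = -44*16 - 7 = -704 - 7 = -711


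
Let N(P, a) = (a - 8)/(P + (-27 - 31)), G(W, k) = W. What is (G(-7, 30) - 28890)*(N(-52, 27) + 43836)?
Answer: -12667239007/10 ≈ -1.2667e+9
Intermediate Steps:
N(P, a) = (-8 + a)/(-58 + P) (N(P, a) = (-8 + a)/(P - 58) = (-8 + a)/(-58 + P))
(G(-7, 30) - 28890)*(N(-52, 27) + 43836) = (-7 - 28890)*((-8 + 27)/(-58 - 52) + 43836) = -28897*(19/(-110) + 43836) = -28897*(-1/110*19 + 43836) = -28897*(-19/110 + 43836) = -28897*4821941/110 = -12667239007/10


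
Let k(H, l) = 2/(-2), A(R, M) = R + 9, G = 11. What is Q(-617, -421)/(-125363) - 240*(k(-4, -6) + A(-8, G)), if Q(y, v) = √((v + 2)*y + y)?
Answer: -√257906/125363 ≈ -0.0040510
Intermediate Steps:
A(R, M) = 9 + R
k(H, l) = -1 (k(H, l) = 2*(-½) = -1)
Q(y, v) = √(y + y*(2 + v)) (Q(y, v) = √((2 + v)*y + y) = √(y*(2 + v) + y) = √(y + y*(2 + v)))
Q(-617, -421)/(-125363) - 240*(k(-4, -6) + A(-8, G)) = √(-617*(3 - 421))/(-125363) - 240*(-1 + (9 - 8)) = √(-617*(-418))*(-1/125363) - 240*(-1 + 1) = √257906*(-1/125363) - 240*0 = -√257906/125363 - 1*0 = -√257906/125363 + 0 = -√257906/125363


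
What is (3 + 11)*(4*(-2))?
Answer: -112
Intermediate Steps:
(3 + 11)*(4*(-2)) = 14*(-8) = -112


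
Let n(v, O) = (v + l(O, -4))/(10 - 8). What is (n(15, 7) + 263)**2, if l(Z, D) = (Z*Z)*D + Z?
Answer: 30976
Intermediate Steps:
l(Z, D) = Z + D*Z**2 (l(Z, D) = Z**2*D + Z = D*Z**2 + Z = Z + D*Z**2)
n(v, O) = v/2 + O*(1 - 4*O)/2 (n(v, O) = (v + O*(1 - 4*O))/(10 - 8) = (v + O*(1 - 4*O))/2 = (v + O*(1 - 4*O))*(1/2) = v/2 + O*(1 - 4*O)/2)
(n(15, 7) + 263)**2 = (((1/2)*15 - 1/2*7*(-1 + 4*7)) + 263)**2 = ((15/2 - 1/2*7*(-1 + 28)) + 263)**2 = ((15/2 - 1/2*7*27) + 263)**2 = ((15/2 - 189/2) + 263)**2 = (-87 + 263)**2 = 176**2 = 30976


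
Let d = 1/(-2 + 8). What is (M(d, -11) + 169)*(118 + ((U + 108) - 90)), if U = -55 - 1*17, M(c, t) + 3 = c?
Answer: 31904/3 ≈ 10635.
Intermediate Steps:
d = ⅙ (d = 1/6 = ⅙ ≈ 0.16667)
M(c, t) = -3 + c
U = -72 (U = -55 - 17 = -72)
(M(d, -11) + 169)*(118 + ((U + 108) - 90)) = ((-3 + ⅙) + 169)*(118 + ((-72 + 108) - 90)) = (-17/6 + 169)*(118 + (36 - 90)) = 997*(118 - 54)/6 = (997/6)*64 = 31904/3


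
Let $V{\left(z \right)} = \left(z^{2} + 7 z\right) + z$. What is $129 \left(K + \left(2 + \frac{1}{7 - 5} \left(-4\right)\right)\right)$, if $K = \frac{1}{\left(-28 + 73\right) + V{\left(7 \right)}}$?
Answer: $\frac{43}{50} \approx 0.86$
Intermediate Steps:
$V{\left(z \right)} = z^{2} + 8 z$
$K = \frac{1}{150}$ ($K = \frac{1}{\left(-28 + 73\right) + 7 \left(8 + 7\right)} = \frac{1}{45 + 7 \cdot 15} = \frac{1}{45 + 105} = \frac{1}{150} \approx 0.0066667$)
$129 \left(K + \left(2 + \frac{1}{7 - 5} \left(-4\right)\right)\right) = 129 \left(\frac{1}{150} + \left(2 + \frac{1}{7 - 5} \left(-4\right)\right)\right) = 129 \left(\frac{1}{150} + \left(2 + \frac{1}{2} \left(-4\right)\right)\right) = 129 \left(\frac{1}{150} + \left(2 - 2\right)\right) = 129 \left(\frac{1}{150} + 0\right) = 129 \cdot \frac{1}{150} = \frac{43}{50}$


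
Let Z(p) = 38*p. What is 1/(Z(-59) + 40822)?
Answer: 1/38580 ≈ 2.5920e-5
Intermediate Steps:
1/(Z(-59) + 40822) = 1/(38*(-59) + 40822) = 1/(-2242 + 40822) = 1/38580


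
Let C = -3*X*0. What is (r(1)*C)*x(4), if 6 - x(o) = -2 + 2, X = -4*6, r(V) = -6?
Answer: 0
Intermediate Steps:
X = -24
x(o) = 6 (x(o) = 6 - (-2 + 2) = 6 - 1*0 = 6 + 0 = 6)
C = 0 (C = -3*(-24)*0 = 72*0 = 0)
(r(1)*C)*x(4) = -6*0*6 = 0*6 = 0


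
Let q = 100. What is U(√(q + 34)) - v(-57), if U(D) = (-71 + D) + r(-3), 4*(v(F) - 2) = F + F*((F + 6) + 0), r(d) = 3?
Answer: -1565/2 + √134 ≈ -770.92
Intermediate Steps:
v(F) = 2 + F/4 + F*(6 + F)/4 (v(F) = 2 + (F + F*((F + 6) + 0))/4 = 2 + (F + F*((6 + F) + 0))/4 = 2 + (F + F*(6 + F))/4 = 2 + (F/4 + F*(6 + F)/4) = 2 + F/4 + F*(6 + F)/4)
U(D) = -68 + D (U(D) = (-71 + D) + 3 = -68 + D)
U(√(q + 34)) - v(-57) = (-68 + √(100 + 34)) - (2 + (¼)*(-57)² + (7/4)*(-57)) = (-68 + √134) - (2 + (¼)*3249 - 399/4) = (-68 + √134) - (2 + 3249/4 - 399/4) = (-68 + √134) - 1*1429/2 = (-68 + √134) - 1429/2 = -1565/2 + √134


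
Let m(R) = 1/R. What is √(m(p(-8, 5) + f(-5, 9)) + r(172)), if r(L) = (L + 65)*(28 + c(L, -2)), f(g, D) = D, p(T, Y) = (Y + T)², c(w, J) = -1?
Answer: √230366/6 ≈ 79.994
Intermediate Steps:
p(T, Y) = (T + Y)²
r(L) = 1755 + 27*L (r(L) = (L + 65)*(28 - 1) = (65 + L)*27 = 1755 + 27*L)
√(m(p(-8, 5) + f(-5, 9)) + r(172)) = √(1/((-8 + 5)² + 9) + (1755 + 27*172)) = √(1/((-3)² + 9) + (1755 + 4644)) = √(1/(9 + 9) + 6399) = √(1/18 + 6399) = √(115183/18) = √230366/6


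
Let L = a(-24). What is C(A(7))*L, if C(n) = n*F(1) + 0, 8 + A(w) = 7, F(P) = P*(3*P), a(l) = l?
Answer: 72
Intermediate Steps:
L = -24
F(P) = 3*P²
A(w) = -1 (A(w) = -8 + 7 = -1)
C(n) = 3*n (C(n) = n*(3*1²) + 0 = n*(3*1) + 0 = n*3 + 0 = 3*n + 0 = 3*n)
C(A(7))*L = (3*(-1))*(-24) = -3*(-24) = 72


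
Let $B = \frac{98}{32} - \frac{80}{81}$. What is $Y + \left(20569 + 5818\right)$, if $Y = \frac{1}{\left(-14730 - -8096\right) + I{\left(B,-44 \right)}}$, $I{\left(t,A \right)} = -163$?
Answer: $\frac{179352438}{6797} \approx 26387.0$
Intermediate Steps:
$B = \frac{2689}{1296}$ ($B = 98 \cdot \frac{1}{32} - \frac{80}{81} = \frac{49}{16} - \frac{80}{81} = \frac{2689}{1296} \approx 2.0748$)
$Y = - \frac{1}{6797}$ ($Y = \frac{1}{\left(-14730 - -8096\right) - 163} = \frac{1}{\left(-14730 + 8096\right) - 163} = \frac{1}{-6634 - 163} = \frac{1}{-6797} = - \frac{1}{6797} \approx -0.00014712$)
$Y + \left(20569 + 5818\right) = - \frac{1}{6797} + \left(20569 + 5818\right) = - \frac{1}{6797} + 26387 = \frac{179352438}{6797}$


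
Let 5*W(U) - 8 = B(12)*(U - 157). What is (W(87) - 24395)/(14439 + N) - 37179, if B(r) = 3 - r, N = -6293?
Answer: -1514422007/40730 ≈ -37182.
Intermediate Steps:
W(U) = 1421/5 - 9*U/5 (W(U) = 8/5 + ((3 - 1*12)*(U - 157))/5 = 8/5 + ((3 - 12)*(-157 + U))/5 = 8/5 + (-9*(-157 + U))/5 = 8/5 + (1413 - 9*U)/5 = 8/5 + (1413/5 - 9*U/5) = 1421/5 - 9*U/5)
(W(87) - 24395)/(14439 + N) - 37179 = ((1421/5 - 9/5*87) - 24395)/(14439 - 6293) - 37179 = ((1421/5 - 783/5) - 24395)/8146 - 37179 = (638/5 - 24395)*(1/8146) - 37179 = -121337/5*1/8146 - 37179 = -121337/40730 - 37179 = -1514422007/40730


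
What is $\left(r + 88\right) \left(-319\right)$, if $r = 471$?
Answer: $-178321$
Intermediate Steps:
$\left(r + 88\right) \left(-319\right) = \left(471 + 88\right) \left(-319\right) = 559 \left(-319\right) = -178321$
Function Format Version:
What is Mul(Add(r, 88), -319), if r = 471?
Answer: -178321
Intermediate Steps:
Mul(Add(r, 88), -319) = Mul(Add(471, 88), -319) = Mul(559, -319) = -178321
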